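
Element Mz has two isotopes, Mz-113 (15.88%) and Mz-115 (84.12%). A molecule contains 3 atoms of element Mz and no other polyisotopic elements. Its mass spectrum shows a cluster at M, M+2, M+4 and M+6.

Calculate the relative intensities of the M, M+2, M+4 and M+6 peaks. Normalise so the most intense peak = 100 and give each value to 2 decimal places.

The 3 Mz atoms are independent, so intensities follow the terms of (0.1588 + 0.8412)^3.
P(M) = 0.1588^3 = 0.004005
P(M+2) = 3 × 0.1588^2 × 0.8412^1 = 0.063639
P(M+4) = 3 × 0.1588^1 × 0.8412^2 = 0.337109
P(M+6) = 0.8412^3 = 0.595248
The M+6 peak is largest (0.595248); scaling to 100 gives 0.67 : 10.69 : 56.63 : 100.00.

0.67 : 10.69 : 56.63 : 100.00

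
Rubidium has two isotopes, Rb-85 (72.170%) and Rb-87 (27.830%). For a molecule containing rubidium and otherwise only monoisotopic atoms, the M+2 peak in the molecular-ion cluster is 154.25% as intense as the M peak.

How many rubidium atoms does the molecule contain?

For n independent Rb atoms, I(M+2)/I(M) = n · (abundance Rb-87) / (abundance Rb-85) = n · 0.27830/0.72170.
n = 1.5425 × 0.72170/0.27830 = 4.00 ≈ 4

4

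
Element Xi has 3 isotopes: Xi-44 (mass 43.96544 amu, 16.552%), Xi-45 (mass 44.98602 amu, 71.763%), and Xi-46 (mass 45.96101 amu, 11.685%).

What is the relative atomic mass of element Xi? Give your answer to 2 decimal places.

Average mass = Σ (abundance × isotope mass) = 0.16552 × 43.96544 + 0.71763 × 44.98602 + 0.11685 × 45.96101
= 7.277160 + 32.283318 + 5.370544 = 44.931022 amu

44.93 amu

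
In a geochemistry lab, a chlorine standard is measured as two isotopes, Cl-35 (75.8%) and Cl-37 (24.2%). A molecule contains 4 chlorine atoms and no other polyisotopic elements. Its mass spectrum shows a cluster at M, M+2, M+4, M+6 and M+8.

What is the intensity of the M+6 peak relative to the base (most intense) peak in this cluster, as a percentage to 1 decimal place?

10.2%

Term probabilities: M 0.3301, M+2 0.4216, M+4 0.2019, M+6 0.0430, M+8 0.0034. Base peak = M+2.
P(M+2) = C(4,1) × 0.758^3 × 0.242^1 = 4 × 0.43551951 × 0.2420 = 0.421583 (base)
P(M+6) = C(4,3) × 0.758^1 × 0.242^3 = 4 × 0.7580 × 0.01417249 = 0.042971
Relative intensity = 0.042971 / 0.421583 × 100 = 10.2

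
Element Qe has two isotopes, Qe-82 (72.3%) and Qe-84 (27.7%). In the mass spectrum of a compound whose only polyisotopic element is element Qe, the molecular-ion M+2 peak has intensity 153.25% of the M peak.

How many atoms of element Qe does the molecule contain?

4

With n Qe atoms, P(M+2)/P(M) = C(n,1)·p^(n−1)q / p^n = n·q/p = n · 0.277/0.723.
n = 1.5325 × 0.723/0.277 = 4.00 ≈ 4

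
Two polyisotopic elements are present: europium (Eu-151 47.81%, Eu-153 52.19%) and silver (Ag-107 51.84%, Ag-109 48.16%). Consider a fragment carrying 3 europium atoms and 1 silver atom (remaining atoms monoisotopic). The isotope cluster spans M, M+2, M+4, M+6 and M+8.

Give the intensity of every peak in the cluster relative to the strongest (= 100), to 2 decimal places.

15.11 : 63.53 : 100.00 : 69.85 : 18.26

Europium pattern (n=3): 0.10928391 : 0.3578871 : 0.39067407 : 0.14215492
Silver pattern (n=1): 0.5184 : 0.4816
Convolve the two distributions (both contribute in 2-u steps):
  M: 0.10928391×0.5184 = 0.056653
  M+2: 0.10928391×0.4816 + 0.3578871×0.5184 = 0.238160
  M+4: 0.3578871×0.4816 + 0.39067407×0.5184 = 0.374884
  M+6: 0.39067407×0.4816 + 0.14215492×0.5184 = 0.261842
  M+8: 0.14215492×0.4816 = 0.068462
Scale to base peak (0.374884) = 100: 15.11 : 63.53 : 100.00 : 69.85 : 18.26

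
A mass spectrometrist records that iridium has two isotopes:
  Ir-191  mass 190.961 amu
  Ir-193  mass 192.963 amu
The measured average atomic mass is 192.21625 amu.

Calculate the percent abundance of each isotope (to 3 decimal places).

Ir-191: 37.300%, Ir-193: 62.700%

With x = fraction of Ir-191 (so Ir-193 is 1 − x):
190.961·x + 192.963·(1 − x) = 192.21625
(190.961 − 192.963)·x = 192.21625 − 192.963
x = -0.74675 / -2.002 = 0.37300 → 37.300% Ir-191, 62.700% Ir-193.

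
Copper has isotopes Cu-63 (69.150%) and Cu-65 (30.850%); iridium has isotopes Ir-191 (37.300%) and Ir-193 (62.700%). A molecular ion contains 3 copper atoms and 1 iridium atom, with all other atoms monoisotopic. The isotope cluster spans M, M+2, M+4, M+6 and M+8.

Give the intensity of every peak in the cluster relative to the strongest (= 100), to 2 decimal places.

33.12 : 100.00 : 94.29 : 36.18 : 4.94

Copper pattern (n=3): 0.33065611 : 0.44254842 : 0.19743483 : 0.02936064
Iridium pattern (n=1): 0.3730 : 0.6270
Convolve the two distributions (both contribute in 2-u steps):
  M: 0.33065611×0.3730 = 0.123335
  M+2: 0.33065611×0.6270 + 0.44254842×0.3730 = 0.372392
  M+4: 0.44254842×0.6270 + 0.19743483×0.3730 = 0.351121
  M+6: 0.19743483×0.6270 + 0.02936064×0.3730 = 0.134743
  M+8: 0.02936064×0.6270 = 0.018409
Scale to base peak (0.372392) = 100: 33.12 : 100.00 : 94.29 : 36.18 : 4.94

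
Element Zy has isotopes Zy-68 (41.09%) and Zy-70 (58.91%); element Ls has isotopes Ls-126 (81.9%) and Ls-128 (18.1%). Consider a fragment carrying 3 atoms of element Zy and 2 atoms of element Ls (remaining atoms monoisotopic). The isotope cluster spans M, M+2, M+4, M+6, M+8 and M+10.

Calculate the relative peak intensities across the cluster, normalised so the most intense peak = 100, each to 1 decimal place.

Element Zy pattern (n=3): 0.06937587 : 0.29838883 : 0.42779474 : 0.20444056
Element Ls pattern (n=2): 0.670761 : 0.296478 : 0.032761
Convolve the two distributions (both contribute in 2-u steps):
  M: 0.06937587×0.670761 = 0.046535
  M+2: 0.06937587×0.296478 + 0.29838883×0.670761 = 0.220716
  M+4: 0.06937587×0.032761 + 0.29838883×0.296478 + 0.42779474×0.670761 = 0.377687
  M+6: 0.29838883×0.032761 + 0.42779474×0.296478 + 0.20444056×0.670761 = 0.273738
  M+8: 0.42779474×0.032761 + 0.20444056×0.296478 = 0.074627
  M+10: 0.20444056×0.032761 = 0.006698
Scale to base peak (0.377687) = 100: 12.3 : 58.4 : 100.0 : 72.5 : 19.8 : 1.8

12.3 : 58.4 : 100.0 : 72.5 : 19.8 : 1.8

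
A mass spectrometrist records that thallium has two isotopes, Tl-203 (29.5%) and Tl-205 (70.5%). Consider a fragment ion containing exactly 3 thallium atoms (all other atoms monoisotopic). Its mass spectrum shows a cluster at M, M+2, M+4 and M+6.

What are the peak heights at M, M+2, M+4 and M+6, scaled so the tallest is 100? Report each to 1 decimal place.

Expanding (0.295 + 0.705)^3:
P(M) = 0.295^3 = 0.025672
P(M+2) = 3 × 0.295^2 × 0.705^1 = 0.184058
P(M+4) = 3 × 0.295^1 × 0.705^2 = 0.439867
P(M+6) = 0.705^3 = 0.350403
The M+4 peak is largest (0.439867); scaling to 100 gives 5.8 : 41.8 : 100.0 : 79.7.

5.8 : 41.8 : 100.0 : 79.7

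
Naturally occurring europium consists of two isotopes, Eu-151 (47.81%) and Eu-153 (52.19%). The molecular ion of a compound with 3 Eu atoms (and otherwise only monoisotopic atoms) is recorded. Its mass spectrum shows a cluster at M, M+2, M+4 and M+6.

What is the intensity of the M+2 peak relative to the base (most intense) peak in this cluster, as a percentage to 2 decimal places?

91.61%

(0.4781 + 0.5219)^3 gives M 0.1093, M+2 0.3579, M+4 0.3907, M+6 0.1422; the largest is M+4.
P(M+4) = C(3,2) × 0.4781^1 × 0.5219^2 = 3 × 0.4781 × 0.27237961 = 0.390674 (base)
P(M+2) = C(3,1) × 0.4781^2 × 0.5219^1 = 3 × 0.22857961 × 0.5219 = 0.357887
Relative intensity = 0.357887 / 0.390674 × 100 = 91.61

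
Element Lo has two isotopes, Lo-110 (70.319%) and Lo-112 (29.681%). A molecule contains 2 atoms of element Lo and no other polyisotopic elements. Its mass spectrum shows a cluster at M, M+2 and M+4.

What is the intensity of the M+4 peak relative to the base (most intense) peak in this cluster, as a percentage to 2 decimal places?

17.82%

Term probabilities: M 0.4945, M+2 0.4174, M+4 0.0881. Base peak = M.
P(M) = C(2,0) × 0.70319^2 × 0.29681^0 = 1 × 0.49447618 × 1.0000 = 0.494476 (base)
P(M+4) = C(2,2) × 0.70319^0 × 0.29681^2 = 1 × 1.0000 × 0.08809618 = 0.088096
Relative intensity = 0.088096 / 0.494476 × 100 = 17.82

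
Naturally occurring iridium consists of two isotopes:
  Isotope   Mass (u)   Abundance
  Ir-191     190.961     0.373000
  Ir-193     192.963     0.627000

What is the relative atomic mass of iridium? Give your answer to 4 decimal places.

192.2163 u

The abundance-weighted mean is 0.373000 × 190.961 + 0.627000 × 192.963
= 71.22845 + 120.98780 = 192.21625 u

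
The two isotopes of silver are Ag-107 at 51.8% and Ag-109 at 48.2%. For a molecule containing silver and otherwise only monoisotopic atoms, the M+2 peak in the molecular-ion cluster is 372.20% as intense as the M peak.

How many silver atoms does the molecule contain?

The M+2/M ratio from n Ag atoms is n · q/p = n · 0.482/0.518.
n = 3.7220 × 0.518/0.482 = 4.00 ≈ 4

4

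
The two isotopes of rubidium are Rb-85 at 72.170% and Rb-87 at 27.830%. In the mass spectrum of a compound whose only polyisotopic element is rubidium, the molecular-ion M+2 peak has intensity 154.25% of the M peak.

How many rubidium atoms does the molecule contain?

4

The M+2/M ratio from n Rb atoms is n · q/p = n · 0.27830/0.72170.
n = 1.5425 × 0.72170/0.27830 = 4.00 ≈ 4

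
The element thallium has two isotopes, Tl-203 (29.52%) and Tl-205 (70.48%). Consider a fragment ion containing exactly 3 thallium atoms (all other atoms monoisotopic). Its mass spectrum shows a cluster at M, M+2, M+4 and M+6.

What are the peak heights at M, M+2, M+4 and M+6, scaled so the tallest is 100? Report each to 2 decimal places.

5.85 : 41.88 : 100.00 : 79.58

Each Tl atom is independently Tl-203 (p = 0.2952) or Tl-205 (q = 0.7048); the cluster is the binomial expansion (p + q)^3.
P(M) = 0.2952^3 = 0.025725
P(M+2) = 3 × 0.2952^2 × 0.7048^1 = 0.184255
P(M+4) = 3 × 0.2952^1 × 0.7048^2 = 0.439916
P(M+6) = 0.7048^3 = 0.350104
The M+4 peak is largest (0.439916); scaling to 100 gives 5.85 : 41.88 : 100.00 : 79.58.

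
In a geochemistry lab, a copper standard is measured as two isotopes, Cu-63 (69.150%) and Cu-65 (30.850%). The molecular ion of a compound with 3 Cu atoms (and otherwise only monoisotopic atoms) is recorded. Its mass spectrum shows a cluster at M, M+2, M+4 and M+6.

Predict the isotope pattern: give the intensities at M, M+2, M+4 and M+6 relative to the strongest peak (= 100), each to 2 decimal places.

The 3 Cu atoms are independent, so intensities follow the terms of (0.69150 + 0.30850)^3.
P(M) = 0.69150^3 = 0.330656
P(M+2) = 3 × 0.69150^2 × 0.30850^1 = 0.442548
P(M+4) = 3 × 0.69150^1 × 0.30850^2 = 0.197435
P(M+6) = 0.30850^3 = 0.029361
The M+2 peak is largest (0.442548); scaling to 100 gives 74.72 : 100.00 : 44.61 : 6.63.

74.72 : 100.00 : 44.61 : 6.63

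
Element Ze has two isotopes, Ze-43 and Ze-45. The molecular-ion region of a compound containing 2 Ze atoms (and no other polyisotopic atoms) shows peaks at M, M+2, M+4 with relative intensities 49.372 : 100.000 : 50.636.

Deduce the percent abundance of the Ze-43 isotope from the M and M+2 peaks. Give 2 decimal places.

Let p = fractional abundance of Ze-43. I(M+2)/I(M) = [C(2,1)·p^1·(1−p)] / p^2 = 2·(1−p)/p = 100.000/49.372 = 2.0254
(1−p)/p = 2.0254/2 = 1.0127  ⇒  p = 1/(1 + 1.0127) = 0.4968
Ze-43: 49.68%, Ze-45: 50.32%.

49.68%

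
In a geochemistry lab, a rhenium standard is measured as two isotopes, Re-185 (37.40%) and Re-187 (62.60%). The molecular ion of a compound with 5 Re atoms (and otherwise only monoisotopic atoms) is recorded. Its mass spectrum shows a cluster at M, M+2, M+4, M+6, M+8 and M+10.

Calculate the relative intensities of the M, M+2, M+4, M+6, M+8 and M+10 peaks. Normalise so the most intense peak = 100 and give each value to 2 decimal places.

Each Re atom is independently Re-185 (p = 0.3740) or Re-187 (q = 0.6260); the cluster is the binomial expansion (p + q)^5.
P(M) = 0.3740^5 = 0.007317
P(M+2) = 5 × 0.3740^4 × 0.6260^1 = 0.061239
P(M+4) = 10 × 0.3740^3 × 0.6260^2 = 0.205005
P(M+6) = 10 × 0.3740^2 × 0.6260^3 = 0.343136
P(M+8) = 5 × 0.3740^1 × 0.6260^4 = 0.287170
P(M+10) = 0.6260^5 = 0.096133
The M+6 peak is largest (0.343136); scaling to 100 gives 2.13 : 17.85 : 59.74 : 100.00 : 83.69 : 28.02.

2.13 : 17.85 : 59.74 : 100.00 : 83.69 : 28.02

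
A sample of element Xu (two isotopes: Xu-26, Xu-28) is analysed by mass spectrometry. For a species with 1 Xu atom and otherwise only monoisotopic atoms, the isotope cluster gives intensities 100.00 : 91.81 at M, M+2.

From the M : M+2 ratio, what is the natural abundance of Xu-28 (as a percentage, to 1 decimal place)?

47.9%

Write p for the Xu-26 fraction. I(M+2)/I(M) = [C(1,1)·p^0·(1−p)] / p^1 = 1·(1−p)/p = 91.81/100.00 = 0.9181
(1−p)/p = 0.9181/1 = 0.9181  ⇒  p = 1/(1 + 0.9181) = 0.5213
Xu-26: 52.1%, Xu-28: 47.9%.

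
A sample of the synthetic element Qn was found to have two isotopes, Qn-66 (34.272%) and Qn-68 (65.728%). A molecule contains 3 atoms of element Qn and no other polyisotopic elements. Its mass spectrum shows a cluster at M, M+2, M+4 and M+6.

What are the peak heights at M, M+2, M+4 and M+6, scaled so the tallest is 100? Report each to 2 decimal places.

9.06 : 52.14 : 100.00 : 63.93

Each Qn atom is independently Qn-66 (p = 0.34272) or Qn-68 (q = 0.65728); the cluster is the binomial expansion (p + q)^3.
P(M) = 0.34272^3 = 0.040255
P(M+2) = 3 × 0.34272^2 × 0.65728^1 = 0.231606
P(M+4) = 3 × 0.34272^1 × 0.65728^2 = 0.444183
P(M+6) = 0.65728^3 = 0.283956
The M+4 peak is largest (0.444183); scaling to 100 gives 9.06 : 52.14 : 100.00 : 63.93.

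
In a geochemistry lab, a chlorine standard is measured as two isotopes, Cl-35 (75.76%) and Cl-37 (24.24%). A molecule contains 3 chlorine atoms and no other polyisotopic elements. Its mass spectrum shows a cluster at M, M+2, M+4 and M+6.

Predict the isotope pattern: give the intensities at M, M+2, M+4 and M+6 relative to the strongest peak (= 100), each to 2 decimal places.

The 3 Cl atoms are independent, so intensities follow the terms of (0.7576 + 0.2424)^3.
P(M) = 0.7576^3 = 0.434830
P(M+2) = 3 × 0.7576^2 × 0.2424^1 = 0.417382
P(M+4) = 3 × 0.7576^1 × 0.2424^2 = 0.133545
P(M+6) = 0.2424^3 = 0.014243
The M peak is largest (0.434830); scaling to 100 gives 100.00 : 95.99 : 30.71 : 3.28.

100.00 : 95.99 : 30.71 : 3.28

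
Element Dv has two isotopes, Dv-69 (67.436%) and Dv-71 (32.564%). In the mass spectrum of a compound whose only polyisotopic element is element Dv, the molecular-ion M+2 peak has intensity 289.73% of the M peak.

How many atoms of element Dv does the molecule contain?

The M+2/M ratio from n Dv atoms is n · q/p = n · 0.32564/0.67436.
n = 2.8973 × 0.67436/0.32564 = 6.00 ≈ 6

6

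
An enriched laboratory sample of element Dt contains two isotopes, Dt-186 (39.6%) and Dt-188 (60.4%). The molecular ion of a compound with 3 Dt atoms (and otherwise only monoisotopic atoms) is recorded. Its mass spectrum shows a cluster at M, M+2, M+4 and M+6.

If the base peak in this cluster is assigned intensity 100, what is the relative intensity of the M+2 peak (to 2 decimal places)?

Binomial terms of (0.396 + 0.604)^3: M 0.0621, M+2 0.2842, M+4 0.4334, M+6 0.2203 → M+4 is the base peak.
P(M+4) = C(3,2) × 0.396^1 × 0.604^2 = 3 × 0.3960 × 0.364816 = 0.433401 (base)
P(M+2) = C(3,1) × 0.396^2 × 0.604^1 = 3 × 0.156816 × 0.6040 = 0.284151
Relative intensity = 0.284151 / 0.433401 × 100 = 65.56

65.56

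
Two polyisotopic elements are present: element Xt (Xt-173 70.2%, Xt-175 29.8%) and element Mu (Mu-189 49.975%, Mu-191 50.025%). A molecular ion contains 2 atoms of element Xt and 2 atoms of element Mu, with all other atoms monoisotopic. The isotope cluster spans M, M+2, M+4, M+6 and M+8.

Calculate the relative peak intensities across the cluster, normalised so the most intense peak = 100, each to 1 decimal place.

Element Xt pattern (n=2): 0.492804 : 0.418392 : 0.088804
Element Mu pattern (n=2): 0.24975006 : 0.49999987 : 0.25025006
Convolve the two distributions (both contribute in 2-u steps):
  M: 0.492804×0.24975006 = 0.123078
  M+2: 0.492804×0.49999987 + 0.418392×0.24975006 = 0.350895
  M+4: 0.492804×0.25025006 + 0.418392×0.49999987 + 0.088804×0.24975006 = 0.354699
  M+6: 0.418392×0.25025006 + 0.088804×0.49999987 = 0.149105
  M+8: 0.088804×0.25025006 = 0.022223
Scale to base peak (0.354699) = 100: 34.7 : 98.9 : 100.0 : 42.0 : 6.3

34.7 : 98.9 : 100.0 : 42.0 : 6.3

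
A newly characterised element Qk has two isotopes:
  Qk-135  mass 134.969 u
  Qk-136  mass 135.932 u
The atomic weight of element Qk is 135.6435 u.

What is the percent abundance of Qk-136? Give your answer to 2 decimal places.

70.04%

With x = fraction of Qk-135 (so Qk-136 is 1 − x):
134.969·x + 135.932·(1 − x) = 135.6435
(134.969 − 135.932)·x = 135.6435 − 135.932
x = -0.2885 / -0.963 = 0.29958 → 29.96% Qk-135, 70.04% Qk-136.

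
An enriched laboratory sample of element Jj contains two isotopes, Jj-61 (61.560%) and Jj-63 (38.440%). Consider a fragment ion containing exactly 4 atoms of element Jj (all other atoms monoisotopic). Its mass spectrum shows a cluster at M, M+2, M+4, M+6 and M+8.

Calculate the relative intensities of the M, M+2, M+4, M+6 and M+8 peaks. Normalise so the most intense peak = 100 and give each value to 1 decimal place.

The 4 Jj atoms are independent, so intensities follow the terms of (0.61560 + 0.38440)^4.
P(M) = 0.61560^4 = 0.143613
P(M+2) = 4 × 0.61560^3 × 0.38440^1 = 0.358706
P(M+4) = 6 × 0.61560^2 × 0.38440^2 = 0.335981
P(M+6) = 4 × 0.61560^1 × 0.38440^3 = 0.139865
P(M+8) = 0.38440^4 = 0.021834
The M+2 peak is largest (0.358706); scaling to 100 gives 40.0 : 100.0 : 93.7 : 39.0 : 6.1.

40.0 : 100.0 : 93.7 : 39.0 : 6.1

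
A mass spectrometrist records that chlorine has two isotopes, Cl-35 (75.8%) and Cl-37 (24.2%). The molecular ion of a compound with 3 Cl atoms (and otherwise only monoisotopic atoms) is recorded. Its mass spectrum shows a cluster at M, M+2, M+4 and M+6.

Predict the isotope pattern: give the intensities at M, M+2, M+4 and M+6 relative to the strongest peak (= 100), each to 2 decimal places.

100.00 : 95.78 : 30.58 : 3.25

Each Cl atom is independently Cl-35 (p = 0.758) or Cl-37 (q = 0.242); the cluster is the binomial expansion (p + q)^3.
P(M) = 0.758^3 = 0.435520
P(M+2) = 3 × 0.758^2 × 0.242^1 = 0.417133
P(M+4) = 3 × 0.758^1 × 0.242^2 = 0.133175
P(M+6) = 0.242^3 = 0.014172
The M peak is largest (0.435520); scaling to 100 gives 100.00 : 95.78 : 30.58 : 3.25.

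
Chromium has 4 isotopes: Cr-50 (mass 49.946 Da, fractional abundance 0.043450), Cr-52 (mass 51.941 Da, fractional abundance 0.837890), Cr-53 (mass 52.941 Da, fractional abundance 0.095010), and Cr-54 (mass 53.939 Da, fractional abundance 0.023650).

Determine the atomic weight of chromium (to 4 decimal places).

Ar = Σ fᵢ·mᵢ = 0.043450 × 49.946 + 0.837890 × 51.941 + 0.095010 × 52.941 + 0.023650 × 53.939
= 2.17015 + 43.52084 + 5.02992 + 1.27566 = 51.99657 Da

51.9966 Da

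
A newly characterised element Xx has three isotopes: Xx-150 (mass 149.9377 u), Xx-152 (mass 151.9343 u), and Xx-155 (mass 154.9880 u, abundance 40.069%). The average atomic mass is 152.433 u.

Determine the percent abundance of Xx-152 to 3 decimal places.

The remaining 59.931% is split between Xx-150 (fraction x) and Xx-152 (fraction 0.59931 − x).
Substituting: 149.9377x + 151.9343(0.59931 − x) = 90.33085828
(149.9377 − 151.9343)x = -0.724887053  ⇒  x = 0.36306, y = 0.23625
Xx-150: 36.306%, Xx-152: 23.625%.

23.625%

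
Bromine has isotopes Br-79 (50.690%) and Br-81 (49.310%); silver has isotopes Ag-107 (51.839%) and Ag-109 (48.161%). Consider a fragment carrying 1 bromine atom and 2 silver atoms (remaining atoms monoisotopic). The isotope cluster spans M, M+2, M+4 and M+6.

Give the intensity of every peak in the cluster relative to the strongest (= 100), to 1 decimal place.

35.3 : 100.0 : 94.3 : 29.7

Bromine pattern (n=1): 0.5069 : 0.4931
Silver pattern (n=2): 0.26872819 : 0.49932362 : 0.23194819
Convolve the two distributions (both contribute in 2-u steps):
  M: 0.5069×0.26872819 = 0.136218
  M+2: 0.5069×0.49932362 + 0.4931×0.26872819 = 0.385617
  M+4: 0.5069×0.23194819 + 0.4931×0.49932362 = 0.363791
  M+6: 0.4931×0.23194819 = 0.114374
Scale to base peak (0.385617) = 100: 35.3 : 100.0 : 94.3 : 29.7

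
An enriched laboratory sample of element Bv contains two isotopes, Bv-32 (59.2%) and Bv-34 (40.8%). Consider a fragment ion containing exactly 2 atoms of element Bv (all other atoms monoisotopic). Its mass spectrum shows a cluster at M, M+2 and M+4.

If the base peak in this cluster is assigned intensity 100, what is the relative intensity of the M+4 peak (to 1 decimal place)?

(0.592 + 0.408)^2 gives M 0.3505, M+2 0.4831, M+4 0.1665; the largest is M+2.
P(M+2) = C(2,1) × 0.592^1 × 0.408^1 = 2 × 0.5920 × 0.4080 = 0.483072 (base)
P(M+4) = C(2,2) × 0.592^0 × 0.408^2 = 1 × 1.0000 × 0.166464 = 0.166464
Relative intensity = 0.166464 / 0.483072 × 100 = 34.5

34.5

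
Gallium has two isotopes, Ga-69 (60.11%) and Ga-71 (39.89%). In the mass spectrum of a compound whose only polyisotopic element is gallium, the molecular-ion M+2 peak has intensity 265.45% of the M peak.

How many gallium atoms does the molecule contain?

4

With n Ga atoms, P(M+2)/P(M) = C(n,1)·p^(n−1)q / p^n = n·q/p = n · 0.3989/0.6011.
n = 2.6545 × 0.6011/0.3989 = 4.00 ≈ 4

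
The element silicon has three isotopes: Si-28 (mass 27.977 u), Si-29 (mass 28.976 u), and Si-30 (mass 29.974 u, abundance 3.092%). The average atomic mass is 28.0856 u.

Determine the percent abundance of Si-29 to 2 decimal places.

The remaining 96.908% is split between Si-28 (fraction x) and Si-29 (fraction 0.96908 − x).
Substituting: 27.977x + 28.976(0.96908 − x) = 27.15880392
(27.977 − 28.976)x = -0.92125816  ⇒  x = 0.92218, y = 0.04690
Si-28: 92.22%, Si-29: 4.69%.

4.69%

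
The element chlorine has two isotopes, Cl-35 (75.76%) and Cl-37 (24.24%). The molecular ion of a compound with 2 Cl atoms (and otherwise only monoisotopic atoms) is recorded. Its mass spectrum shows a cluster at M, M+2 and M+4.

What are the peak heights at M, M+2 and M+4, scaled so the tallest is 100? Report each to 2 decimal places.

Expanding (0.7576 + 0.2424)^2:
P(M) = 0.7576^2 = 0.573958
P(M+2) = 2 × 0.7576^1 × 0.2424^1 = 0.367284
P(M+4) = 0.2424^2 = 0.058758
The M peak is largest (0.573958); scaling to 100 gives 100.00 : 63.99 : 10.24.

100.00 : 63.99 : 10.24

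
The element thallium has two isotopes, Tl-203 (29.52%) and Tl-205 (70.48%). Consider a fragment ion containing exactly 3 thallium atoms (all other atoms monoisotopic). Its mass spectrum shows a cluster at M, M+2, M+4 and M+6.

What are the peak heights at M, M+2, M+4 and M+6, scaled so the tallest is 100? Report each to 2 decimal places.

5.85 : 41.88 : 100.00 : 79.58

Each Tl atom is independently Tl-203 (p = 0.2952) or Tl-205 (q = 0.7048); the cluster is the binomial expansion (p + q)^3.
P(M) = 0.2952^3 = 0.025725
P(M+2) = 3 × 0.2952^2 × 0.7048^1 = 0.184255
P(M+4) = 3 × 0.2952^1 × 0.7048^2 = 0.439916
P(M+6) = 0.7048^3 = 0.350104
The M+4 peak is largest (0.439916); scaling to 100 gives 5.85 : 41.88 : 100.00 : 79.58.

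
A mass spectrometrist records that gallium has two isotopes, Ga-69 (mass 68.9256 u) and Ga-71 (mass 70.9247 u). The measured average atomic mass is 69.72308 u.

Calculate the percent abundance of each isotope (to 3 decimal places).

Ga-69: 60.108%, Ga-71: 39.892%

Writing the weighted mean with unknown fraction x of Ga-69:
68.9256·x + 70.9247·(1 − x) = 69.72308
(68.9256 − 70.9247)·x = 69.72308 − 70.9247
x = -1.20162 / -1.9991 = 0.60108 → 60.108% Ga-69, 39.892% Ga-71.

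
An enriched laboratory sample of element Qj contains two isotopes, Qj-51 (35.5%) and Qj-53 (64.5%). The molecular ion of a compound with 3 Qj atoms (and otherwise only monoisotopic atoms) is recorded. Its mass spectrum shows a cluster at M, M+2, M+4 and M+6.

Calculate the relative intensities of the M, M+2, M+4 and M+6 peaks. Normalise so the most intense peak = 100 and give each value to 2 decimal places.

Each Qj atom is independently Qj-51 (p = 0.355) or Qj-53 (q = 0.645); the cluster is the binomial expansion (p + q)^3.
P(M) = 0.355^3 = 0.044739
P(M+2) = 3 × 0.355^2 × 0.645^1 = 0.243858
P(M+4) = 3 × 0.355^1 × 0.645^2 = 0.443067
P(M+6) = 0.645^3 = 0.268336
The M+4 peak is largest (0.443067); scaling to 100 gives 10.10 : 55.04 : 100.00 : 60.56.

10.10 : 55.04 : 100.00 : 60.56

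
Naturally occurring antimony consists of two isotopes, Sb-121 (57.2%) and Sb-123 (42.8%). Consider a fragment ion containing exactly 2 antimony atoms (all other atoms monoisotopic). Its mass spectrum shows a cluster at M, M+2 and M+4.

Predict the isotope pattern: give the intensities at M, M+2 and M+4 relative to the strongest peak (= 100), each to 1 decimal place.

66.8 : 100.0 : 37.4

Expanding (0.572 + 0.428)^2:
P(M) = 0.572^2 = 0.327184
P(M+2) = 2 × 0.572^1 × 0.428^1 = 0.489632
P(M+4) = 0.428^2 = 0.183184
The M+2 peak is largest (0.489632); scaling to 100 gives 66.8 : 100.0 : 37.4.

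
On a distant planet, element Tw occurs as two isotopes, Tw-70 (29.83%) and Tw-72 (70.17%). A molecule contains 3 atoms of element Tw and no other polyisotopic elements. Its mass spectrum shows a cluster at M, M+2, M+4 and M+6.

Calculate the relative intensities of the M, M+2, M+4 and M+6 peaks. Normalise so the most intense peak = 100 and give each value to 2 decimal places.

6.02 : 42.51 : 100.00 : 78.41

The 3 Tw atoms are independent, so intensities follow the terms of (0.2983 + 0.7017)^3.
P(M) = 0.2983^3 = 0.026544
P(M+2) = 3 × 0.2983^2 × 0.7017^1 = 0.187318
P(M+4) = 3 × 0.2983^1 × 0.7017^2 = 0.440633
P(M+6) = 0.7017^3 = 0.345505
The M+4 peak is largest (0.440633); scaling to 100 gives 6.02 : 42.51 : 100.00 : 78.41.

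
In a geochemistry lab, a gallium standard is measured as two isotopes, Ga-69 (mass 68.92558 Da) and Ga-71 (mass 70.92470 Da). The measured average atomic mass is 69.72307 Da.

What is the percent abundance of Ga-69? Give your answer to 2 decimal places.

With x = fraction of Ga-69 (so Ga-71 is 1 − x):
68.92558·x + 70.92470·(1 − x) = 69.72307
(68.92558 − 70.92470)·x = 69.72307 − 70.92470
x = -1.20163 / -1.99912 = 0.60108 → 60.11% Ga-69, 39.89% Ga-71.

60.11%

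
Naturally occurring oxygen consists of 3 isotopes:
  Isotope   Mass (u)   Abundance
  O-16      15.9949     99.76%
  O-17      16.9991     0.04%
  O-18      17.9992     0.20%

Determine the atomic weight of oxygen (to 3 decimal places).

15.999 u

Average mass = Σ (abundance × isotope mass) = 0.9976 × 15.9949 + 0.0004 × 16.9991 + 0.0020 × 17.9992
= 15.95651 + 0.00680 + 0.03600 = 15.99931 u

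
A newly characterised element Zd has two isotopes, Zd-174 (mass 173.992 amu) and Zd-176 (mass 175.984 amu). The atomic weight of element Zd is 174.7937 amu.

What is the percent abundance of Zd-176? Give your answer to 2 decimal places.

With x = fraction of Zd-174 (so Zd-176 is 1 − x):
173.992·x + 175.984·(1 − x) = 174.7937
(173.992 − 175.984)·x = 174.7937 − 175.984
x = -1.1903 / -1.992 = 0.59754 → 59.75% Zd-174, 40.25% Zd-176.

40.25%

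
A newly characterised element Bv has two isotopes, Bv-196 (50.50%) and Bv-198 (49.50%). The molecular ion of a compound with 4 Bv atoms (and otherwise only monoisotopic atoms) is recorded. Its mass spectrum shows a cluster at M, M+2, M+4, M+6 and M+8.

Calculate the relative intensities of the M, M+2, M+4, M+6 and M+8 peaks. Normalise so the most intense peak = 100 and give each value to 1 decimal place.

The 4 Bv atoms are independent, so intensities follow the terms of (0.5050 + 0.4950)^4.
P(M) = 0.5050^4 = 0.065038
P(M+2) = 4 × 0.5050^3 × 0.4950^1 = 0.254999
P(M+4) = 6 × 0.5050^2 × 0.4950^2 = 0.374925
P(M+6) = 4 × 0.5050^1 × 0.4950^3 = 0.245000
P(M+8) = 0.4950^4 = 0.060037
The M+4 peak is largest (0.374925); scaling to 100 gives 17.3 : 68.0 : 100.0 : 65.3 : 16.0.

17.3 : 68.0 : 100.0 : 65.3 : 16.0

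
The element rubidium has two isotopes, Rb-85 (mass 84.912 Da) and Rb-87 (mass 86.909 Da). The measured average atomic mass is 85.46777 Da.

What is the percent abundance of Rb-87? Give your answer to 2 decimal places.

Writing the weighted mean with unknown fraction x of Rb-85:
84.912·x + 86.909·(1 − x) = 85.46777
(84.912 − 86.909)·x = 85.46777 − 86.909
x = -1.44123 / -1.997 = 0.72170 → 72.17% Rb-85, 27.83% Rb-87.

27.83%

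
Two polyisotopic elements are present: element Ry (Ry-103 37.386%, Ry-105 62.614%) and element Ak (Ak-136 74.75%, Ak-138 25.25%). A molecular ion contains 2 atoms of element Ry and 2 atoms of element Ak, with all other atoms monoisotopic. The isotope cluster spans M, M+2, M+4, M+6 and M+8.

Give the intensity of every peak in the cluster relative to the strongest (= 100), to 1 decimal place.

Element Ry pattern (n=2): 0.1397713 : 0.4681774 : 0.3920513
Element Ak pattern (n=2): 0.55875625 : 0.3774875 : 0.06375625
Convolve the two distributions (both contribute in 2-u steps):
  M: 0.1397713×0.55875625 = 0.078098
  M+2: 0.1397713×0.3774875 + 0.4681774×0.55875625 = 0.314359
  M+4: 0.1397713×0.06375625 + 0.4681774×0.3774875 + 0.3920513×0.55875625 = 0.404704
  M+6: 0.4681774×0.06375625 + 0.3920513×0.3774875 = 0.177844
  M+8: 0.3920513×0.06375625 = 0.024996
Scale to base peak (0.404704) = 100: 19.3 : 77.7 : 100.0 : 43.9 : 6.2

19.3 : 77.7 : 100.0 : 43.9 : 6.2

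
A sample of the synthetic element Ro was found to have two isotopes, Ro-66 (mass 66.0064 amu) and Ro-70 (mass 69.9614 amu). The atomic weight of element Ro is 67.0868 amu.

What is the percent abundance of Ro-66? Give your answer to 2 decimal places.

Let x be the fractional abundance of Ro-66; then Ro-70 has abundance 1 − x.
66.0064·x + 69.9614·(1 − x) = 67.0868
(66.0064 − 69.9614)·x = 67.0868 − 69.9614
x = -2.8746 / -3.9550 = 0.72683 → 72.68% Ro-66, 27.32% Ro-70.

72.68%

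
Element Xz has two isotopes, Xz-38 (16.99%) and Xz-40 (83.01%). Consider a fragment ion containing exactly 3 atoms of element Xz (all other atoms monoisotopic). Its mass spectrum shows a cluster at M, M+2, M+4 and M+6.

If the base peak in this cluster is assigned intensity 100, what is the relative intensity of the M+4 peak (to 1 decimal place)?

Binomial terms of (0.1699 + 0.8301)^3: M 0.0049, M+2 0.0719, M+4 0.3512, M+6 0.5720 → M+6 is the base peak.
P(M+6) = C(3,3) × 0.1699^0 × 0.8301^3 = 1 × 1.0000 × 0.57199369 = 0.571994 (base)
P(M+4) = C(3,2) × 0.1699^1 × 0.8301^2 = 3 × 0.1699 × 0.68906601 = 0.351217
Relative intensity = 0.351217 / 0.571994 × 100 = 61.4

61.4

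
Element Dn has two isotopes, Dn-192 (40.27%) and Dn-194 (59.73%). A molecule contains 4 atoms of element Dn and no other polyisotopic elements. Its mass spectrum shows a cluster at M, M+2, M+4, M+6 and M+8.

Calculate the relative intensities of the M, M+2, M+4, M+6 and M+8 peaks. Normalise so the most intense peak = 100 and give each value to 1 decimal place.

Each Dn atom is independently Dn-192 (p = 0.4027) or Dn-194 (q = 0.5973); the cluster is the binomial expansion (p + q)^4.
P(M) = 0.4027^4 = 0.026298
P(M+2) = 4 × 0.4027^3 × 0.5973^1 = 0.156026
P(M+4) = 6 × 0.4027^2 × 0.5973^2 = 0.347136
P(M+6) = 4 × 0.4027^1 × 0.5973^3 = 0.343257
P(M+8) = 0.5973^4 = 0.127283
The M+4 peak is largest (0.347136); scaling to 100 gives 7.6 : 44.9 : 100.0 : 98.9 : 36.7.

7.6 : 44.9 : 100.0 : 98.9 : 36.7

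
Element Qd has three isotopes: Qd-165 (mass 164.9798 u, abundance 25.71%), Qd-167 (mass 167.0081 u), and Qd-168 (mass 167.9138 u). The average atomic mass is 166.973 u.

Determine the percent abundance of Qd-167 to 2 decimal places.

20.59%

Let x and y be the fractions of Qd-167 and Qd-168. Then x + y = 1 − 0.2571 = 0.7429 and 167.0081x + 167.9138y = 166.973 − 0.2571×164.9798 = 124.55669342.
Substituting: 167.0081x + 167.9138(0.7429 − x) = 124.55669342
(167.0081 − 167.9138)x = -0.1864686  ⇒  x = 0.20588, y = 0.53702
Qd-167: 20.59%, Qd-168: 53.70%.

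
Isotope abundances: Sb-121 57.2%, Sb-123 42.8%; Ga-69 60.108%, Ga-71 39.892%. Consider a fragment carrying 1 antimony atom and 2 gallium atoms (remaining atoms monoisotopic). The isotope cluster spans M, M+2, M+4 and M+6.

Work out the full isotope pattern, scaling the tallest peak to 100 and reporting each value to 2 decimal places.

Antimony pattern (n=1): 0.5720 : 0.4280
Gallium pattern (n=2): 0.36129717 : 0.47956567 : 0.15913717
Convolve the two distributions (both contribute in 2-u steps):
  M: 0.5720×0.36129717 = 0.206662
  M+2: 0.5720×0.47956567 + 0.4280×0.36129717 = 0.428947
  M+4: 0.5720×0.15913717 + 0.4280×0.47956567 = 0.296281
  M+6: 0.4280×0.15913717 = 0.068111
Scale to base peak (0.428947) = 100: 48.18 : 100.00 : 69.07 : 15.88

48.18 : 100.00 : 69.07 : 15.88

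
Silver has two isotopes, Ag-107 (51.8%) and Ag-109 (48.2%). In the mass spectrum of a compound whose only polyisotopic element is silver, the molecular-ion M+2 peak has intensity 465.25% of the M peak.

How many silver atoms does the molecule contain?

5

For n independent Ag atoms, I(M+2)/I(M) = n · (abundance Ag-109) / (abundance Ag-107) = n · 0.482/0.518.
n = 4.6525 × 0.518/0.482 = 5.00 ≈ 5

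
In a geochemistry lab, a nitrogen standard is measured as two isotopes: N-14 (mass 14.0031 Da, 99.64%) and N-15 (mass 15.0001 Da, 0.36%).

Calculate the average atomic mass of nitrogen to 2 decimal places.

14.01 Da

Weight each isotope mass by its fractional abundance: 0.9964 × 14.0031 + 0.0036 × 15.0001
= 13.95269 + 0.05400 = 14.00669 Da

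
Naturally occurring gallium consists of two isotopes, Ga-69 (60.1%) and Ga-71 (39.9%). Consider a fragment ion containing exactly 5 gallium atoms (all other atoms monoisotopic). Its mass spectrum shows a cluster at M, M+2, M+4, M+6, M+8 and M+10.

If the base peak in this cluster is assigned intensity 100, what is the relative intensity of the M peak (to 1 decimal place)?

22.7

(0.601 + 0.399)^5 gives M 0.0784, M+2 0.2603, M+4 0.3456, M+6 0.2294, M+8 0.0762, M+10 0.0101; the largest is M+4.
P(M+4) = C(5,2) × 0.601^3 × 0.399^2 = 10 × 0.2170818 × 0.159201 = 0.345596 (base)
P(M) = C(5,0) × 0.601^5 × 0.399^0 = 1 × 0.07841016 × 1.0000 = 0.078410
Relative intensity = 0.078410 / 0.345596 × 100 = 22.7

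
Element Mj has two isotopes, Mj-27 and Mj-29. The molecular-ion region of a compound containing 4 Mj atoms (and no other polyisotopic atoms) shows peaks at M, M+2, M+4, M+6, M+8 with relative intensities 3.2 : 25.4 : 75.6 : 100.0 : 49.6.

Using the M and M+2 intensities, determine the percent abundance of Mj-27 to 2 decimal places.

Let p = fractional abundance of Mj-27. I(M+2)/I(M) = [C(4,1)·p^3·(1−p)] / p^4 = 4·(1−p)/p = 25.4/3.2 = 7.9375
(1−p)/p = 7.9375/4 = 1.9844  ⇒  p = 1/(1 + 1.9844) = 0.3351
Mj-27: 33.51%, Mj-29: 66.49%.

33.51%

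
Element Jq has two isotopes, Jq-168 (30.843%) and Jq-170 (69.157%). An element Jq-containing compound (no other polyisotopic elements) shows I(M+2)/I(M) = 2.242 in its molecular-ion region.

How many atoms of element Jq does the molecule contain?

With n Jq atoms, P(M+2)/P(M) = C(n,1)·p^(n−1)q / p^n = n·q/p = n · 0.69157/0.30843.
n = 2.242 × 0.30843/0.69157 = 1.00 ≈ 1

1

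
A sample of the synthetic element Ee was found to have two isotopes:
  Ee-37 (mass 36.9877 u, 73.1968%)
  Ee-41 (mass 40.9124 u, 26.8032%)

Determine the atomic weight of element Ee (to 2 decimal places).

Ar = Σ fᵢ·mᵢ = 0.731968 × 36.9877 + 0.268032 × 40.9124
= 27.07381 + 10.96583 = 38.03964 u

38.04 u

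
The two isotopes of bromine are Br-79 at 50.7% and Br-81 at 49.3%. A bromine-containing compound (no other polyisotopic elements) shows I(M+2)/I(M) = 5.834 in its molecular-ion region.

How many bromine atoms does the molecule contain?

The M+2/M ratio from n Br atoms is n · q/p = n · 0.493/0.507.
n = 5.834 × 0.507/0.493 = 6.00 ≈ 6

6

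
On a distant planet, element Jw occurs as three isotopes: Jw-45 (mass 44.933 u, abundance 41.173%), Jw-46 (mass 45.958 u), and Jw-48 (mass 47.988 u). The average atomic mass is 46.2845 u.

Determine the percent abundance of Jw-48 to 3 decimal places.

36.873%

Let x and y be the fractions of Jw-46 and Jw-48. Then x + y = 1 − 0.41173 = 0.58827 and 45.958x + 47.988y = 46.2845 − 0.41173×44.933 = 27.78423591.
Substituting: 45.958x + 47.988(0.58827 − x) = 27.78423591
(45.958 − 47.988)x = -0.44566485  ⇒  x = 0.21954, y = 0.36873
Jw-46: 21.954%, Jw-48: 36.873%.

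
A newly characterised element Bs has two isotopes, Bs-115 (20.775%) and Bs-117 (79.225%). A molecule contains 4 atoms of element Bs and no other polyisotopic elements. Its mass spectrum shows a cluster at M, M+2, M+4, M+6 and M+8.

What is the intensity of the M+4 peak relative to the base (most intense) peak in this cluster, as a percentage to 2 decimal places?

Term probabilities: M 0.0019, M+2 0.0284, M+4 0.1625, M+6 0.4132, M+8 0.3940. Base peak = M+6.
P(M+6) = C(4,3) × 0.20775^1 × 0.79225^3 = 4 × 0.20775 × 0.49726368 = 0.413226 (base)
P(M+4) = C(4,2) × 0.20775^2 × 0.79225^2 = 6 × 0.04316006 × 0.62766006 = 0.162539
Relative intensity = 0.162539 / 0.413226 × 100 = 39.33

39.33%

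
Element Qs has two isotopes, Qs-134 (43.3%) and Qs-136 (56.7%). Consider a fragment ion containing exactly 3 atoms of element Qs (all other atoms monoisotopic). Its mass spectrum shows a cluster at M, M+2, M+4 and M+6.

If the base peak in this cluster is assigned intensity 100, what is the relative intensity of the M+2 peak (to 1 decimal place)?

76.4

(0.433 + 0.567)^3 gives M 0.0812, M+2 0.3189, M+4 0.4176, M+6 0.1823; the largest is M+4.
P(M+4) = C(3,2) × 0.433^1 × 0.567^2 = 3 × 0.4330 × 0.321489 = 0.417614 (base)
P(M+2) = C(3,1) × 0.433^2 × 0.567^1 = 3 × 0.187489 × 0.5670 = 0.318919
Relative intensity = 0.318919 / 0.417614 × 100 = 76.4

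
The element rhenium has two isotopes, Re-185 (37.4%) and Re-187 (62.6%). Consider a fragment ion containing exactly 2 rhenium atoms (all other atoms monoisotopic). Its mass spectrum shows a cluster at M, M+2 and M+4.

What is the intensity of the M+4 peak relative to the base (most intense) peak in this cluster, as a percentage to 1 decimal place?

83.7%

Binomial terms of (0.374 + 0.626)^2: M 0.1399, M+2 0.4682, M+4 0.3919 → M+2 is the base peak.
P(M+2) = C(2,1) × 0.374^1 × 0.626^1 = 2 × 0.3740 × 0.6260 = 0.468248 (base)
P(M+4) = C(2,2) × 0.374^0 × 0.626^2 = 1 × 1.0000 × 0.391876 = 0.391876
Relative intensity = 0.391876 / 0.468248 × 100 = 83.7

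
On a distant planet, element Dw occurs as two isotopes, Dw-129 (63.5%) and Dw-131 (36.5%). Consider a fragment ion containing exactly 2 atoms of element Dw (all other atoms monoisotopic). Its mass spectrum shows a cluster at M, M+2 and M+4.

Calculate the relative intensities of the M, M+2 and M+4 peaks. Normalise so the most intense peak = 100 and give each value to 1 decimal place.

87.0 : 100.0 : 28.7

The 2 Dw atoms are independent, so intensities follow the terms of (0.635 + 0.365)^2.
P(M) = 0.635^2 = 0.403225
P(M+2) = 2 × 0.635^1 × 0.365^1 = 0.463550
P(M+4) = 0.365^2 = 0.133225
The M+2 peak is largest (0.463550); scaling to 100 gives 87.0 : 100.0 : 28.7.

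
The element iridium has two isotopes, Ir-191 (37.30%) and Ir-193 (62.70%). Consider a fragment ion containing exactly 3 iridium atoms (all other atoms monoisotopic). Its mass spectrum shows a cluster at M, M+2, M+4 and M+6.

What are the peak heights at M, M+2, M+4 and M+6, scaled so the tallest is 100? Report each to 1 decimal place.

Expanding (0.3730 + 0.6270)^3:
P(M) = 0.3730^3 = 0.051895
P(M+2) = 3 × 0.3730^2 × 0.6270^1 = 0.261702
P(M+4) = 3 × 0.3730^1 × 0.6270^2 = 0.439911
P(M+6) = 0.6270^3 = 0.246492
The M+4 peak is largest (0.439911); scaling to 100 gives 11.8 : 59.5 : 100.0 : 56.0.

11.8 : 59.5 : 100.0 : 56.0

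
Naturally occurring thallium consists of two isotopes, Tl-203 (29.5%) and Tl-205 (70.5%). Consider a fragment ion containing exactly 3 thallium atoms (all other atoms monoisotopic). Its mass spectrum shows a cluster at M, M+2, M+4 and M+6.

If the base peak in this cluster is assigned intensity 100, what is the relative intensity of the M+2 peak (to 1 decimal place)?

Term probabilities: M 0.0257, M+2 0.1841, M+4 0.4399, M+6 0.3504. Base peak = M+4.
P(M+4) = C(3,2) × 0.295^1 × 0.705^2 = 3 × 0.2950 × 0.497025 = 0.439867 (base)
P(M+2) = C(3,1) × 0.295^2 × 0.705^1 = 3 × 0.087025 × 0.7050 = 0.184058
Relative intensity = 0.184058 / 0.439867 × 100 = 41.8

41.8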